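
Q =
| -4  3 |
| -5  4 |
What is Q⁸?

[[1, 0], [0, 1]]

Q² = I (check: tr Q = 0 and det Q = -1), so Q⁸ = I since 8 is even.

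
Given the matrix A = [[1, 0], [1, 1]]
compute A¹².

A = I + N where N = [[0, 0], [1, 0]] is strictly lower-triangular, so N² = 0.
(I + N)¹² = I + 12·N = [[1, 0], [12, 1]].

[[1, 0], [12, 1]]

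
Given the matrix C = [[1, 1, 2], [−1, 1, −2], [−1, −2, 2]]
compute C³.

[[−4, −12, 8], [4, 20, −24], [0, −20, 24]]

C² = [[−2, −2, 4], [0, 4, −8], [−1, −7, 6]]
C³ = [[−4, −12, 8], [4, 20, −24], [0, −20, 24]]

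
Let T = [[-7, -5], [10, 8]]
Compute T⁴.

tr T = 1 and det T = -6, so the characteristic polynomial is λ² − (1)λ + (-6) with roots 3 and -2.
Eigenvectors give P = [[-1, -1], [2, 1]] with P⁻¹ = [[1, 1], [-2, -1]], and T = P·diag(3, -2)·P⁻¹.
Then T⁴ = P·diag(81, 16)·P⁻¹ = [[-81, -16], [162, 16]] · [[1, 1], [-2, -1]] = [[-49, -65], [130, 146]].

[[-49, -65], [130, 146]]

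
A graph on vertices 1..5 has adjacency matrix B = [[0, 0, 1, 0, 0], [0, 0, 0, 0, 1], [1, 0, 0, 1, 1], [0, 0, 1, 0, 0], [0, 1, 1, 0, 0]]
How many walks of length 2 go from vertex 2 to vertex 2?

1

The number of length-2 walks from vertex 2 to vertex 2 is entry (2,2) of B^2, where B is the adjacency matrix.
B^2 = [[1, 0, 0, 1, 1], [0, 1, 1, 0, 0], [0, 1, 3, 0, 0], [1, 0, 0, 1, 1], [1, 0, 0, 1, 2]]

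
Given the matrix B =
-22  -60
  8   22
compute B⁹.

[[-5632, -15360], [2048, 5632]]

tr B = 0 and det B = -4, so the characteristic polynomial is λ² − (0)λ + (-4) with roots -2 and 2.
Eigenvectors give P = [[-3, -5], [1, 2]] with P⁻¹ = [[-2, -5], [1, 3]], and B = P·diag(-2, 2)·P⁻¹.
Then B⁹ = P·diag(-512, 512)·P⁻¹ = [[1536, -2560], [-512, 1024]] · [[-2, -5], [1, 3]] = [[-5632, -15360], [2048, 5632]].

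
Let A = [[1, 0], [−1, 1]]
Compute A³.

A = I + N where N = [[0, 0], [−1, 0]] is strictly lower-triangular, so N² = 0.
(I + N)³ = I + 3·N = [[1, 0], [−3, 1]].

[[1, 0], [−3, 1]]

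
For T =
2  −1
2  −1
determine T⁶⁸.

[[2, −1], [2, −1]]

T² = T (a projection; rank 1, trace 1), so T⁶⁸ = T.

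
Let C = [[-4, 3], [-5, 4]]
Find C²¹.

C² = I (check: tr C = 0 and det C = -1), so C²¹ = C since 21 is odd.

[[-4, 3], [-5, 4]]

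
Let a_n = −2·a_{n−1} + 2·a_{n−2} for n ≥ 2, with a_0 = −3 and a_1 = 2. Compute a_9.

10272

With companion matrix C = [[−2, 2], [1, 0]], [a_n, a_{n−1}]ᵀ = C·[a_{n−1}, a_{n−2}]ᵀ, so [a_9, a_8]ᵀ = C⁸·[a_1, a_0]ᵀ.
C⁸ = [[2448, −1792], [−896, 656]], giving [a_9, a_8]ᵀ = [[10272], [−3760]].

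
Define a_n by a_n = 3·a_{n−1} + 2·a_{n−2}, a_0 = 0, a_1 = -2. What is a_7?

With companion matrix C = [[3, 2], [1, 0]], [a_n, a_{n−1}]ᵀ = C·[a_{n−1}, a_{n−2}]ᵀ, so [a_7, a_6]ᵀ = C⁶·[a_1, a_0]ᵀ.
C⁶ = [[1763, 990], [495, 278]], giving [a_7, a_6]ᵀ = [[-3526], [-990]].

-3526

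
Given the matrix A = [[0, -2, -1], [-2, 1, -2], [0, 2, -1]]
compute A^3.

A^2 = [[4, -4, 5], [-2, 1, 2], [-4, 0, -3]]
A^3 = [[8, -2, -1], [-2, 9, -2], [0, 2, 7]]

[[8, -2, -1], [-2, 9, -2], [0, 2, 7]]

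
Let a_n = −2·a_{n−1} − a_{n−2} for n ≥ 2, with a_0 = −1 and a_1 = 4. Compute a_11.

With companion matrix Q = [[−2, −1], [1, 0]], [a_n, a_{n−1}]ᵀ = Q·[a_{n−1}, a_{n−2}]ᵀ, so [a_11, a_10]ᵀ = Q¹⁰·[a_1, a_0]ᵀ.
Q¹⁰ = [[11, 10], [−10, −9]], giving [a_11, a_10]ᵀ = [[34], [−31]].

34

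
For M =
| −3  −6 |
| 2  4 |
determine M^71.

M² = M (a projection; rank 1, trace 1), so M^71 = M.

[[−3, −6], [2, 4]]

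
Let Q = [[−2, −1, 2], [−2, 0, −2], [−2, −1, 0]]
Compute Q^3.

[[0, 0, 4], [−16, −4, 8], [−12, −4, 8]]

Q^2 = [[2, 0, −2], [8, 4, −4], [6, 2, −2]]
Q^3 = [[0, 0, 4], [−16, −4, 8], [−12, −4, 8]]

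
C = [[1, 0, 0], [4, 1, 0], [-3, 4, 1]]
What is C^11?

C = I + N where N = [[0, 0, 0], [4, 0, 0], [-3, 4, 0]] is strictly lower-triangular, so N^3 = 0.
(I + N)^11 = I + 11·N + 55·N^2 = [[1, 0, 0], [44, 1, 0], [847, 44, 1]].

[[1, 0, 0], [44, 1, 0], [847, 44, 1]]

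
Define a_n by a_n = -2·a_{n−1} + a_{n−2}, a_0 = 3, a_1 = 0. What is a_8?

507

With companion matrix A = [[-2, 1], [1, 0]], [a_n, a_{n−1}]ᵀ = A·[a_{n−1}, a_{n−2}]ᵀ, so [a_8, a_7]ᵀ = A⁷·[a_1, a_0]ᵀ.
A⁷ = [[-408, 169], [169, -70]], giving [a_8, a_7]ᵀ = [[507], [-210]].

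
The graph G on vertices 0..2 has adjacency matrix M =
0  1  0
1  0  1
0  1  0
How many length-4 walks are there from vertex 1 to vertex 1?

4

The number of length-4 walks from vertex 1 to vertex 1 is entry (1,1) of M⁴, where M is the adjacency matrix.
M² = [[1, 0, 1], [0, 2, 0], [1, 0, 1]]
M³ = [[0, 2, 0], [2, 0, 2], [0, 2, 0]]
M⁴ = [[2, 0, 2], [0, 4, 0], [2, 0, 2]]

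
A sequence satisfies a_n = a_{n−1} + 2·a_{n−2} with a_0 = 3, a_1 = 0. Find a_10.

With companion matrix A = [[1, 2], [1, 0]], [a_n, a_{n−1}]ᵀ = A·[a_{n−1}, a_{n−2}]ᵀ, so [a_10, a_9]ᵀ = A⁹·[a_1, a_0]ᵀ.
A⁹ = [[341, 342], [171, 170]], giving [a_10, a_9]ᵀ = [[1026], [510]].

1026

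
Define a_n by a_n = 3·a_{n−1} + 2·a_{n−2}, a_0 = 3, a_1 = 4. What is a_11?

With companion matrix Q = [[3, 2], [1, 0]], [a_n, a_{n−1}]ᵀ = Q·[a_{n−1}, a_{n−2}]ᵀ, so [a_11, a_10]ᵀ = Q¹⁰·[a_1, a_0]ᵀ.
Q¹⁰ = [[283667, 159294], [79647, 44726]], giving [a_11, a_10]ᵀ = [[1612550], [452766]].

1612550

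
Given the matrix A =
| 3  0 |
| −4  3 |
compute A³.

A² = [[9, 0], [−24, 9]]
A³ = [[27, 0], [−108, 27]]

[[27, 0], [−108, 27]]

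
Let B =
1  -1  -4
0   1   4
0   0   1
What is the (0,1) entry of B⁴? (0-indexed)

-4

B = I + N where N = [[0, -1, -4], [0, 0, 4], [0, 0, 0]] is strictly upper-triangular, so N³ = 0.
(I + N)⁴ = I + 4·N + 6·N² = [[1, -4, -40], [0, 1, 16], [0, 0, 1]].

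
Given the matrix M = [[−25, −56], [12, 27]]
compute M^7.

[[−13129, −30632], [6564, 15315]]

tr M = 2 and det M = −3, so the characteristic polynomial is λ² − (2)λ + (−3) with roots 3 and −1.
Eigenvectors give P = [[−2, 7], [1, −3]] with P⁻¹ = [[3, 7], [1, 2]], and M = P·diag(3, −1)·P⁻¹.
Then M^7 = P·diag(2187, −1)·P⁻¹ = [[−4374, −7], [2187, 3]] · [[3, 7], [1, 2]] = [[−13129, −30632], [6564, 15315]].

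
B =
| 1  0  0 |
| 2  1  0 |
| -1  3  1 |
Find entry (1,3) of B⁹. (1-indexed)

0

B = I + N where N = [[0, 0, 0], [2, 0, 0], [-1, 3, 0]] is strictly lower-triangular, so N³ = 0.
(I + N)⁹ = I + 9·N + 36·N² = [[1, 0, 0], [18, 1, 0], [207, 27, 1]].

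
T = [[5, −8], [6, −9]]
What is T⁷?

tr T = −4 and det T = 3, so the characteristic polynomial is λ² − (−4)λ + (3) with roots −1 and −3.
Eigenvectors give P = [[4, −1], [3, −1]] with P⁻¹ = [[1, −1], [3, −4]], and T = P·diag(−1, −3)·P⁻¹.
Then T⁷ = P·diag(−1, −2187)·P⁻¹ = [[−4, 2187], [−3, 2187]] · [[1, −1], [3, −4]] = [[6557, −8744], [6558, −8745]].

[[6557, −8744], [6558, −8745]]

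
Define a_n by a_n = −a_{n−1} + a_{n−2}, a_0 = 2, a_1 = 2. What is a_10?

−42

With companion matrix M = [[−1, 1], [1, 0]], [a_n, a_{n−1}]ᵀ = M·[a_{n−1}, a_{n−2}]ᵀ, so [a_10, a_9]ᵀ = M^9·[a_1, a_0]ᵀ.
M^9 = [[−55, 34], [34, −21]], giving [a_10, a_9]ᵀ = [[−42], [26]].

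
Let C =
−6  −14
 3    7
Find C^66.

[[−6, −14], [3, 7]]

C² = C (a projection; rank 1, trace 1), so C^66 = C.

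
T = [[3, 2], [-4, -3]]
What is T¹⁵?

T² = I (check: tr T = 0 and det T = -1), so T¹⁵ = T since 15 is odd.

[[3, 2], [-4, -3]]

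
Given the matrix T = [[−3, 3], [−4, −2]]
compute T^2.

[[−3, −15], [20, −8]]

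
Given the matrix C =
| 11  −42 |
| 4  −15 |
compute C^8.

tr C = −4 and det C = 3, so the characteristic polynomial is λ² − (−4)λ + (3) with roots −3 and −1.
Eigenvectors give P = [[3, 7], [1, 2]] with P⁻¹ = [[−2, 7], [1, −3]], and C = P·diag(−3, −1)·P⁻¹.
Then C^8 = P·diag(6561, 1)·P⁻¹ = [[19683, 7], [6561, 2]] · [[−2, 7], [1, −3]] = [[−39359, 137760], [−13120, 45921]].

[[−39359, 137760], [−13120, 45921]]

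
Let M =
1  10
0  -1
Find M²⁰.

M² = I (check: tr M = 0 and det M = -1), so M²⁰ = I since 20 is even.

[[1, 0], [0, 1]]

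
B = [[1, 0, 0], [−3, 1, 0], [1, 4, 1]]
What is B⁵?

[[1, 0, 0], [−15, 1, 0], [−115, 20, 1]]

B = I + N where N = [[0, 0, 0], [−3, 0, 0], [1, 4, 0]] is strictly lower-triangular, so N³ = 0.
(I + N)⁵ = I + 5·N + 10·N² = [[1, 0, 0], [−15, 1, 0], [−115, 20, 1]].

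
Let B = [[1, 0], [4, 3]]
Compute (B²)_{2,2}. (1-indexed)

9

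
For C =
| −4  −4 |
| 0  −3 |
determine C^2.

[[16, 28], [0, 9]]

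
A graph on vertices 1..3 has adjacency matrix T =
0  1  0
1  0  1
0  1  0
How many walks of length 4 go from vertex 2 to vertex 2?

The number of length-4 walks from vertex 2 to vertex 2 is entry (2,2) of T⁴, where T is the adjacency matrix.
T² = [[1, 0, 1], [0, 2, 0], [1, 0, 1]]
T³ = [[0, 2, 0], [2, 0, 2], [0, 2, 0]]
T⁴ = [[2, 0, 2], [0, 4, 0], [2, 0, 2]]

4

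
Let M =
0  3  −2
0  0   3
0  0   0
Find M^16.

[[0, 0, 0], [0, 0, 0], [0, 0, 0]]

M is strictly triangular, hence nilpotent: M^3 = 0, so M^16 = 0.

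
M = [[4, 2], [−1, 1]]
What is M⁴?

[[146, 130], [−65, −49]]

tr M = 5 and det M = 6, so the characteristic polynomial is λ² − (5)λ + (6) with roots 2 and 3.
Eigenvectors give P = [[−1, −2], [1, 1]] with P⁻¹ = [[1, 2], [−1, −1]], and M = P·diag(2, 3)·P⁻¹.
Then M⁴ = P·diag(16, 81)·P⁻¹ = [[−16, −162], [16, 81]] · [[1, 2], [−1, −1]] = [[146, 130], [−65, −49]].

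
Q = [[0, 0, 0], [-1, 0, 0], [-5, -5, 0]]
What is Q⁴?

Q is strictly triangular, hence nilpotent: Q³ = 0, so Q⁴ = 0.

[[0, 0, 0], [0, 0, 0], [0, 0, 0]]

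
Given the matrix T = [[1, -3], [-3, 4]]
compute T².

[[10, -15], [-15, 25]]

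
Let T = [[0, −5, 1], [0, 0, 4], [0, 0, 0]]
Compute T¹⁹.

[[0, 0, 0], [0, 0, 0], [0, 0, 0]]

T is strictly triangular, hence nilpotent: T³ = 0, so T¹⁹ = 0.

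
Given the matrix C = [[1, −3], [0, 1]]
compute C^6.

C = I + N where N = [[0, −3], [0, 0]] is strictly upper-triangular, so N^2 = 0.
(I + N)^6 = I + 6·N = [[1, −18], [0, 1]].

[[1, −18], [0, 1]]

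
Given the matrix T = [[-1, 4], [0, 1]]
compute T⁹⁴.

[[1, 0], [0, 1]]

T² = I (check: tr T = 0 and det T = -1), so T⁹⁴ = I since 94 is even.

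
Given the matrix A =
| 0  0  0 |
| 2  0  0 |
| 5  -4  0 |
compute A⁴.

[[0, 0, 0], [0, 0, 0], [0, 0, 0]]

A is strictly triangular, hence nilpotent: A³ = 0, so A⁴ = 0.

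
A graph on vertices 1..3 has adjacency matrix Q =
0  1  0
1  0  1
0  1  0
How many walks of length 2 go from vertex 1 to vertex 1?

1

The number of length-2 walks from vertex 1 to vertex 1 is entry (1,1) of Q^2, where Q is the adjacency matrix.
Q^2 = [[1, 0, 1], [0, 2, 0], [1, 0, 1]]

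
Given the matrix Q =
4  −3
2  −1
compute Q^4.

[[46, −45], [30, −29]]

tr Q = 3 and det Q = 2, so the characteristic polynomial is λ² − (3)λ + (2) with roots 2 and 1.
Eigenvectors give P = [[3, 1], [2, 1]] with P⁻¹ = [[1, −1], [−2, 3]], and Q = P·diag(2, 1)·P⁻¹.
Then Q^4 = P·diag(16, 1)·P⁻¹ = [[48, 1], [32, 1]] · [[1, −1], [−2, 3]] = [[46, −45], [30, −29]].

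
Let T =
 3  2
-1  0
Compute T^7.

tr T = 3 and det T = 2, so the characteristic polynomial is λ² − (3)λ + (2) with roots 1 and 2.
Eigenvectors give P = [[-1, -2], [1, 1]] with P⁻¹ = [[1, 2], [-1, -1]], and T = P·diag(1, 2)·P⁻¹.
Then T^7 = P·diag(1, 128)·P⁻¹ = [[-1, -256], [1, 128]] · [[1, 2], [-1, -1]] = [[255, 254], [-127, -126]].

[[255, 254], [-127, -126]]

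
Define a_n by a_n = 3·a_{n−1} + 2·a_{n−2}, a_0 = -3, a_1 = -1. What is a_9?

With companion matrix B = [[3, 2], [1, 0]], [a_n, a_{n−1}]ᵀ = B·[a_{n−1}, a_{n−2}]ᵀ, so [a_9, a_8]ᵀ = B⁸·[a_1, a_0]ᵀ.
B⁸ = [[22363, 12558], [6279, 3526]], giving [a_9, a_8]ᵀ = [[-60037], [-16857]].

-60037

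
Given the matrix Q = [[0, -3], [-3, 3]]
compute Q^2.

[[9, -9], [-9, 18]]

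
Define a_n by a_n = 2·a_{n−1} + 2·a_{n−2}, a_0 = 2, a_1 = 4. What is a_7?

With companion matrix M = [[2, 2], [1, 0]], [a_n, a_{n−1}]ᵀ = M·[a_{n−1}, a_{n−2}]ᵀ, so [a_7, a_6]ᵀ = M⁶·[a_1, a_0]ᵀ.
M⁶ = [[328, 240], [120, 88]], giving [a_7, a_6]ᵀ = [[1792], [656]].

1792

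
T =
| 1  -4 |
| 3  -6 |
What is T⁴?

tr T = -5 and det T = 6, so the characteristic polynomial is λ² − (-5)λ + (6) with roots -2 and -3.
Eigenvectors give P = [[4, 1], [3, 1]] with P⁻¹ = [[1, -1], [-3, 4]], and T = P·diag(-2, -3)·P⁻¹.
Then T⁴ = P·diag(16, 81)·P⁻¹ = [[64, 81], [48, 81]] · [[1, -1], [-3, 4]] = [[-179, 260], [-195, 276]].

[[-179, 260], [-195, 276]]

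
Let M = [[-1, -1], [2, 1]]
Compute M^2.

[[-1, 0], [0, -1]]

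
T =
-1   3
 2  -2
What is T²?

[[7, -9], [-6, 10]]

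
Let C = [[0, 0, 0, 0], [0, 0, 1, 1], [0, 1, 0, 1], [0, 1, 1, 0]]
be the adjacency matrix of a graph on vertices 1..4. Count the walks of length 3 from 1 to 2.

0

The number of length-3 walks from vertex 1 to vertex 2 is entry (1,2) of C³, where C is the adjacency matrix.
C² = [[0, 0, 0, 0], [0, 2, 1, 1], [0, 1, 2, 1], [0, 1, 1, 2]]
C³ = [[0, 0, 0, 0], [0, 2, 3, 3], [0, 3, 2, 3], [0, 3, 3, 2]]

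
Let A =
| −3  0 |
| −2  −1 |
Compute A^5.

tr A = −4 and det A = 3, so the characteristic polynomial is λ² − (−4)λ + (3) with roots −3 and −1.
Eigenvectors give P = [[1, 0], [1, −1]] with P⁻¹ = [[1, 0], [1, −1]], and A = P·diag(−3, −1)·P⁻¹.
Then A^5 = P·diag(−243, −1)·P⁻¹ = [[−243, 0], [−243, 1]] · [[1, 0], [1, −1]] = [[−243, 0], [−242, −1]].

[[−243, 0], [−242, −1]]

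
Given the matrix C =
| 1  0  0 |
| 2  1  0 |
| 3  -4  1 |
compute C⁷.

C = I + N where N = [[0, 0, 0], [2, 0, 0], [3, -4, 0]] is strictly lower-triangular, so N³ = 0.
(I + N)⁷ = I + 7·N + 21·N² = [[1, 0, 0], [14, 1, 0], [-147, -28, 1]].

[[1, 0, 0], [14, 1, 0], [-147, -28, 1]]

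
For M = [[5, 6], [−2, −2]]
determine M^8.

[[1021, 1530], [−510, −764]]

tr M = 3 and det M = 2, so the characteristic polynomial is λ² − (3)λ + (2) with roots 2 and 1.
Eigenvectors give P = [[−2, −3], [1, 2]] with P⁻¹ = [[−2, −3], [1, 2]], and M = P·diag(2, 1)·P⁻¹.
Then M^8 = P·diag(256, 1)·P⁻¹ = [[−512, −3], [256, 2]] · [[−2, −3], [1, 2]] = [[1021, 1530], [−510, −764]].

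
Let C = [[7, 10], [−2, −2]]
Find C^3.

tr C = 5 and det C = 6, so the characteristic polynomial is λ² − (5)λ + (6) with roots 2 and 3.
Eigenvectors give P = [[−2, 5], [1, −2]] with P⁻¹ = [[2, 5], [1, 2]], and C = P·diag(2, 3)·P⁻¹.
Then C^3 = P·diag(8, 27)·P⁻¹ = [[−16, 135], [8, −54]] · [[2, 5], [1, 2]] = [[103, 190], [−38, −68]].

[[103, 190], [−38, −68]]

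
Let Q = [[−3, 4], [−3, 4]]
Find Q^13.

[[−3, 4], [−3, 4]]

Q² = Q (a projection; rank 1, trace 1), so Q^13 = Q.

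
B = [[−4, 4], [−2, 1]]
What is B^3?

B^2 = [[8, −12], [6, −7]]
B^3 = [[−8, 20], [−10, 17]]

[[−8, 20], [−10, 17]]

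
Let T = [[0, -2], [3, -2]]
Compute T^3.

T^2 = [[-6, 4], [-6, -2]]
T^3 = [[12, 4], [-6, 16]]

[[12, 4], [-6, 16]]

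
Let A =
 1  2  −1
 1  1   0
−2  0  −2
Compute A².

[[5, 4, 1], [2, 3, −1], [2, −4, 6]]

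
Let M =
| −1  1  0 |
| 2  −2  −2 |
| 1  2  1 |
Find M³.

[[−11, 5, 4], [14, −8, −2], [−9, 0, −1]]

M² = [[3, −3, −2], [−8, 2, 2], [4, −1, −3]]
M³ = [[−11, 5, 4], [14, −8, −2], [−9, 0, −1]]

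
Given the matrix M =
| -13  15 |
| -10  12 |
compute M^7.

tr M = -1 and det M = -6, so the characteristic polynomial is λ² − (-1)λ + (-6) with roots 2 and -3.
Eigenvectors give P = [[1, 3], [1, 2]] with P⁻¹ = [[-2, 3], [1, -1]], and M = P·diag(2, -3)·P⁻¹.
Then M^7 = P·diag(128, -2187)·P⁻¹ = [[128, -6561], [128, -4374]] · [[-2, 3], [1, -1]] = [[-6817, 6945], [-4630, 4758]].

[[-6817, 6945], [-4630, 4758]]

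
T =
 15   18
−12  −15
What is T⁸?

tr T = 0 and det T = −9, so the characteristic polynomial is λ² − (0)λ + (−9) with roots −3 and 3.
Eigenvectors give P = [[−1, 3], [1, −2]] with P⁻¹ = [[2, 3], [1, 1]], and T = P·diag(−3, 3)·P⁻¹.
Then T⁸ = P·diag(6561, 6561)·P⁻¹ = [[−6561, 19683], [6561, −13122]] · [[2, 3], [1, 1]] = [[6561, 0], [0, 6561]].

[[6561, 0], [0, 6561]]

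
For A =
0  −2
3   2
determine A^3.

A^2 = [[−6, −4], [6, −2]]
A^3 = [[−12, 4], [−6, −16]]

[[−12, 4], [−6, −16]]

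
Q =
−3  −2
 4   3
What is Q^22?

[[1, 0], [0, 1]]

Q² = I (check: tr Q = 0 and det Q = −1), so Q^22 = I since 22 is even.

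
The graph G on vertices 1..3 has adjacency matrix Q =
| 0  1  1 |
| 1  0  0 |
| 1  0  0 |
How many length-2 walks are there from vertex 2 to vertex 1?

The number of length-2 walks from vertex 2 to vertex 1 is entry (2,1) of Q², where Q is the adjacency matrix.
Q² = [[2, 0, 0], [0, 1, 1], [0, 1, 1]]

0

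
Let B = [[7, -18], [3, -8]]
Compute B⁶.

[[-125, 378], [-63, 190]]

tr B = -1 and det B = -2, so the characteristic polynomial is λ² − (-1)λ + (-2) with roots -2 and 1.
Eigenvectors give P = [[2, 3], [1, 1]] with P⁻¹ = [[-1, 3], [1, -2]], and B = P·diag(-2, 1)·P⁻¹.
Then B⁶ = P·diag(64, 1)·P⁻¹ = [[128, 3], [64, 1]] · [[-1, 3], [1, -2]] = [[-125, 378], [-63, 190]].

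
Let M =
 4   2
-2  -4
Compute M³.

[[48, 24], [-24, -48]]

M² = [[12, 0], [0, 12]]
M³ = [[48, 24], [-24, -48]]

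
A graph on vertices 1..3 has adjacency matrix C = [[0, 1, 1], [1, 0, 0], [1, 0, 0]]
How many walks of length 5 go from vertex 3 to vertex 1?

4

The number of length-5 walks from vertex 3 to vertex 1 is entry (3,1) of C⁵, where C is the adjacency matrix.
C² = [[2, 0, 0], [0, 1, 1], [0, 1, 1]]
C³ = [[0, 2, 2], [2, 0, 0], [2, 0, 0]]
C⁴ = [[4, 0, 0], [0, 2, 2], [0, 2, 2]]
C⁵ = [[0, 4, 4], [4, 0, 0], [4, 0, 0]]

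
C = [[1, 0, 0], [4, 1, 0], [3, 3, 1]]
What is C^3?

C = I + N where N = [[0, 0, 0], [4, 0, 0], [3, 3, 0]] is strictly lower-triangular, so N^3 = 0.
(I + N)^3 = I + 3·N + 3·N^2 = [[1, 0, 0], [12, 1, 0], [45, 9, 1]].

[[1, 0, 0], [12, 1, 0], [45, 9, 1]]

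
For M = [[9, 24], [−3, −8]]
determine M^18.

M² = M (a projection; rank 1, trace 1), so M^18 = M.

[[9, 24], [−3, −8]]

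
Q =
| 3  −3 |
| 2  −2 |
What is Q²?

Q² = Q (a projection; rank 1, trace 1), so Q² = Q.

[[3, −3], [2, −2]]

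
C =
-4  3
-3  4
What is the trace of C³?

C² = [[7, 0], [0, 7]]
C³ = [[-28, 21], [-21, 28]]

0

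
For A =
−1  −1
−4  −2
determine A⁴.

[[61, 39], [156, 100]]

A² = [[5, 3], [12, 8]]
A³ = [[−17, −11], [−44, −28]]
A⁴ = [[61, 39], [156, 100]]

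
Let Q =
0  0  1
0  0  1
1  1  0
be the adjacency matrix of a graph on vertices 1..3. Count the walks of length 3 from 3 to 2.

The number of length-3 walks from vertex 3 to vertex 2 is entry (3,2) of Q³, where Q is the adjacency matrix.
Q² = [[1, 1, 0], [1, 1, 0], [0, 0, 2]]
Q³ = [[0, 0, 2], [0, 0, 2], [2, 2, 0]]

2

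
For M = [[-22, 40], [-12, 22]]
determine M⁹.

[[-5632, 10240], [-3072, 5632]]

tr M = 0 and det M = -4, so the characteristic polynomial is λ² − (0)λ + (-4) with roots 2 and -2.
Eigenvectors give P = [[5, -2], [3, -1]] with P⁻¹ = [[-1, 2], [-3, 5]], and M = P·diag(2, -2)·P⁻¹.
Then M⁹ = P·diag(512, -512)·P⁻¹ = [[2560, 1024], [1536, 512]] · [[-1, 2], [-3, 5]] = [[-5632, 10240], [-3072, 5632]].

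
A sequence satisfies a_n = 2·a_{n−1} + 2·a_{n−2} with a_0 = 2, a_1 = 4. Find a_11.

With companion matrix C = [[2, 2], [1, 0]], [a_n, a_{n−1}]ᵀ = C·[a_{n−1}, a_{n−2}]ᵀ, so [a_11, a_10]ᵀ = C^10·[a_1, a_0]ᵀ.
C^10 = [[18272, 13376], [6688, 4896]], giving [a_11, a_10]ᵀ = [[99840], [36544]].

99840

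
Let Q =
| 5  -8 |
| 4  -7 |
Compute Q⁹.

[[19685, -39368], [19684, -39367]]

tr Q = -2 and det Q = -3, so the characteristic polynomial is λ² − (-2)λ + (-3) with roots 1 and -3.
Eigenvectors give P = [[2, 1], [1, 1]] with P⁻¹ = [[1, -1], [-1, 2]], and Q = P·diag(1, -3)·P⁻¹.
Then Q⁹ = P·diag(1, -19683)·P⁻¹ = [[2, -19683], [1, -19683]] · [[1, -1], [-1, 2]] = [[19685, -39368], [19684, -39367]].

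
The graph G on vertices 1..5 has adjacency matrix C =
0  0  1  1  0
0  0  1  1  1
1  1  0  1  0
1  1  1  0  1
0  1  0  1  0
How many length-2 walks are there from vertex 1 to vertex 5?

The number of length-2 walks from vertex 1 to vertex 5 is entry (1,5) of C², where C is the adjacency matrix.
C² = [[2, 2, 1, 1, 1], [2, 3, 1, 2, 1], [1, 1, 3, 2, 2], [1, 2, 2, 4, 1], [1, 1, 2, 1, 2]]

1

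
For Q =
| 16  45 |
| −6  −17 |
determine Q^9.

tr Q = −1 and det Q = −2, so the characteristic polynomial is λ² − (−1)λ + (−2) with roots 1 and −2.
Eigenvectors give P = [[−3, −5], [1, 2]] with P⁻¹ = [[−2, −5], [1, 3]], and Q = P·diag(1, −2)·P⁻¹.
Then Q^9 = P·diag(1, −512)·P⁻¹ = [[−3, 2560], [1, −1024]] · [[−2, −5], [1, 3]] = [[2566, 7695], [−1026, −3077]].

[[2566, 7695], [−1026, −3077]]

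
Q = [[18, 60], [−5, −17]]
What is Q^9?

[[80268, 242340], [−20195, −61097]]

tr Q = 1 and det Q = −6, so the characteristic polynomial is λ² − (1)λ + (−6) with roots 3 and −2.
Eigenvectors give P = [[4, −3], [−1, 1]] with P⁻¹ = [[1, 3], [1, 4]], and Q = P·diag(3, −2)·P⁻¹.
Then Q^9 = P·diag(19683, −512)·P⁻¹ = [[78732, 1536], [−19683, −512]] · [[1, 3], [1, 4]] = [[80268, 242340], [−20195, −61097]].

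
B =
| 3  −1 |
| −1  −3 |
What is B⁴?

B² = [[10, 0], [0, 10]]
B³ = [[30, −10], [−10, −30]]
B⁴ = [[100, 0], [0, 100]]

[[100, 0], [0, 100]]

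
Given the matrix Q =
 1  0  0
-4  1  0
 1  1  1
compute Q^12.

Q = I + N where N = [[0, 0, 0], [-4, 0, 0], [1, 1, 0]] is strictly lower-triangular, so N^3 = 0.
(I + N)^12 = I + 12·N + 66·N^2 = [[1, 0, 0], [-48, 1, 0], [-252, 12, 1]].

[[1, 0, 0], [-48, 1, 0], [-252, 12, 1]]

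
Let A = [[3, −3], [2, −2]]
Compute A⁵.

[[3, −3], [2, −2]]

A² = A (a projection; rank 1, trace 1), so A⁵ = A.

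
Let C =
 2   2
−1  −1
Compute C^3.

C² = C (a projection; rank 1, trace 1), so C^3 = C.

[[2, 2], [−1, −1]]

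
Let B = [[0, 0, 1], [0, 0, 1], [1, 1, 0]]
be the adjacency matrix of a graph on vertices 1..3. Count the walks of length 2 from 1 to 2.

1

The number of length-2 walks from vertex 1 to vertex 2 is entry (1,2) of B², where B is the adjacency matrix.
B² = [[1, 1, 0], [1, 1, 0], [0, 0, 2]]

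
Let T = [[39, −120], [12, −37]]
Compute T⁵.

[[2439, −7320], [732, −2197]]

tr T = 2 and det T = −3, so the characteristic polynomial is λ² − (2)λ + (−3) with roots −1 and 3.
Eigenvectors give P = [[3, 10], [1, 3]] with P⁻¹ = [[−3, 10], [1, −3]], and T = P·diag(−1, 3)·P⁻¹.
Then T⁵ = P·diag(−1, 243)·P⁻¹ = [[−3, 2430], [−1, 729]] · [[−3, 10], [1, −3]] = [[2439, −7320], [732, −2197]].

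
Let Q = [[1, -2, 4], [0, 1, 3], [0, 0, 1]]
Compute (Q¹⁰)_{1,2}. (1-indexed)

Q = I + N where N = [[0, -2, 4], [0, 0, 3], [0, 0, 0]] is strictly upper-triangular, so N³ = 0.
(I + N)¹⁰ = I + 10·N + 45·N² = [[1, -20, -230], [0, 1, 30], [0, 0, 1]].

-20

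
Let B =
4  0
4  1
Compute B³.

[[64, 0], [84, 1]]

B² = [[16, 0], [20, 1]]
B³ = [[64, 0], [84, 1]]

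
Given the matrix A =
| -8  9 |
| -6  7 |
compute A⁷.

tr A = -1 and det A = -2, so the characteristic polynomial is λ² − (-1)λ + (-2) with roots -2 and 1.
Eigenvectors give P = [[3, 1], [2, 1]] with P⁻¹ = [[1, -1], [-2, 3]], and A = P·diag(-2, 1)·P⁻¹.
Then A⁷ = P·diag(-128, 1)·P⁻¹ = [[-384, 1], [-256, 1]] · [[1, -1], [-2, 3]] = [[-386, 387], [-258, 259]].

[[-386, 387], [-258, 259]]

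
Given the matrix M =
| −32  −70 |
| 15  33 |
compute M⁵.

tr M = 1 and det M = −6, so the characteristic polynomial is λ² − (1)λ + (−6) with roots 3 and −2.
Eigenvectors give P = [[−2, −7], [1, 3]] with P⁻¹ = [[3, 7], [−1, −2]], and M = P·diag(3, −2)·P⁻¹.
Then M⁵ = P·diag(243, −32)·P⁻¹ = [[−486, 224], [243, −96]] · [[3, 7], [−1, −2]] = [[−1682, −3850], [825, 1893]].

[[−1682, −3850], [825, 1893]]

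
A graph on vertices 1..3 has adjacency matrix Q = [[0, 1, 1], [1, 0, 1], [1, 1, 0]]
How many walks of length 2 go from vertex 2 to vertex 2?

2

The number of length-2 walks from vertex 2 to vertex 2 is entry (2,2) of Q², where Q is the adjacency matrix.
Q² = [[2, 1, 1], [1, 2, 1], [1, 1, 2]]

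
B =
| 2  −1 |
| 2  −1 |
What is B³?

[[2, −1], [2, −1]]

B² = [[2, −1], [2, −1]]
B³ = [[2, −1], [2, −1]]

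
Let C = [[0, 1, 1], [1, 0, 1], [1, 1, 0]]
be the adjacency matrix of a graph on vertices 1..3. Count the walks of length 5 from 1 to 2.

11

The number of length-5 walks from vertex 1 to vertex 2 is entry (1,2) of C⁵, where C is the adjacency matrix.
C² = [[2, 1, 1], [1, 2, 1], [1, 1, 2]]
C³ = [[2, 3, 3], [3, 2, 3], [3, 3, 2]]
C⁴ = [[6, 5, 5], [5, 6, 5], [5, 5, 6]]
C⁵ = [[10, 11, 11], [11, 10, 11], [11, 11, 10]]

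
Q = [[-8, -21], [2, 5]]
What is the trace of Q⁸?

tr Q = -3 and det Q = 2, so the characteristic polynomial is λ² − (-3)λ + (2) with roots -1 and -2.
Eigenvectors give P = [[-3, -7], [1, 2]] with P⁻¹ = [[2, 7], [-1, -3]], and Q = P·diag(-1, -2)·P⁻¹.
Then Q⁸ = P·diag(1, 256)·P⁻¹ = [[-3, -1792], [1, 512]] · [[2, 7], [-1, -3]] = [[1786, 5355], [-510, -1529]].

257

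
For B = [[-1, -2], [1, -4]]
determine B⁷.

[[1931, -4118], [2059, -4246]]

tr B = -5 and det B = 6, so the characteristic polynomial is λ² − (-5)λ + (6) with roots -2 and -3.
Eigenvectors give P = [[2, -1], [1, -1]] with P⁻¹ = [[1, -1], [1, -2]], and B = P·diag(-2, -3)·P⁻¹.
Then B⁷ = P·diag(-128, -2187)·P⁻¹ = [[-256, 2187], [-128, 2187]] · [[1, -1], [1, -2]] = [[1931, -4118], [2059, -4246]].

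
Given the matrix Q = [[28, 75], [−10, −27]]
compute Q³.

tr Q = 1 and det Q = −6, so the characteristic polynomial is λ² − (1)λ + (−6) with roots 3 and −2.
Eigenvectors give P = [[−3, −5], [1, 2]] with P⁻¹ = [[−2, −5], [1, 3]], and Q = P·diag(3, −2)·P⁻¹.
Then Q³ = P·diag(27, −8)·P⁻¹ = [[−81, 40], [27, −16]] · [[−2, −5], [1, 3]] = [[202, 525], [−70, −183]].

[[202, 525], [−70, −183]]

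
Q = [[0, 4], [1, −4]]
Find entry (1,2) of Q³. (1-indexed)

Q² = [[4, −16], [−4, 20]]
Q³ = [[−16, 80], [20, −96]]

80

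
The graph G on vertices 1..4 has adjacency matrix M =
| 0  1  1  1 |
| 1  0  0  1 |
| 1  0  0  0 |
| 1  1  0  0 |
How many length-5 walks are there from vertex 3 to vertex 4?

6

The number of length-5 walks from vertex 3 to vertex 4 is entry (3,4) of M⁵, where M is the adjacency matrix.
M² = [[3, 1, 0, 1], [1, 2, 1, 1], [0, 1, 1, 1], [1, 1, 1, 2]]
M³ = [[2, 4, 3, 4], [4, 2, 1, 3], [3, 1, 0, 1], [4, 3, 1, 2]]
M⁴ = [[11, 6, 2, 6], [6, 7, 4, 6], [2, 4, 3, 4], [6, 6, 4, 7]]
M⁵ = [[14, 17, 11, 17], [17, 12, 6, 13], [11, 6, 2, 6], [17, 13, 6, 12]]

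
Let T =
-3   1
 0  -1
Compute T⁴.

[[81, -40], [0, 1]]

T² = [[9, -4], [0, 1]]
T³ = [[-27, 13], [0, -1]]
T⁴ = [[81, -40], [0, 1]]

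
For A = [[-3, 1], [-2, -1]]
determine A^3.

A^2 = [[7, -4], [8, -1]]
A^3 = [[-13, 11], [-22, 9]]

[[-13, 11], [-22, 9]]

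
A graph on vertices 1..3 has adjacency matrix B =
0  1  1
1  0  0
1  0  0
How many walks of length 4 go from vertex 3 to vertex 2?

2

The number of length-4 walks from vertex 3 to vertex 2 is entry (3,2) of B^4, where B is the adjacency matrix.
B^2 = [[2, 0, 0], [0, 1, 1], [0, 1, 1]]
B^3 = [[0, 2, 2], [2, 0, 0], [2, 0, 0]]
B^4 = [[4, 0, 0], [0, 2, 2], [0, 2, 2]]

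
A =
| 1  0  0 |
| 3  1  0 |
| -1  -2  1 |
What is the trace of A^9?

3

A = I + N where N = [[0, 0, 0], [3, 0, 0], [-1, -2, 0]] is strictly lower-triangular, so N^3 = 0.
(I + N)^9 = I + 9·N + 36·N^2 = [[1, 0, 0], [27, 1, 0], [-225, -18, 1]].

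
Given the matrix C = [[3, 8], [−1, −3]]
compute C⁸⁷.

C² = I (check: tr C = 0 and det C = −1), so C⁸⁷ = C since 87 is odd.

[[3, 8], [−1, −3]]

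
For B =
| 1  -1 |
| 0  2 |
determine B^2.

[[1, -3], [0, 4]]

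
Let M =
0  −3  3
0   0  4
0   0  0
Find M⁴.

[[0, 0, 0], [0, 0, 0], [0, 0, 0]]

M is strictly triangular, hence nilpotent: M³ = 0, so M⁴ = 0.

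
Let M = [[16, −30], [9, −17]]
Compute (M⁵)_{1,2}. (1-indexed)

tr M = −1 and det M = −2, so the characteristic polynomial is λ² − (−1)λ + (−2) with roots −2 and 1.
Eigenvectors give P = [[5, 2], [3, 1]] with P⁻¹ = [[−1, 2], [3, −5]], and M = P·diag(−2, 1)·P⁻¹.
Then M⁵ = P·diag(−32, 1)·P⁻¹ = [[−160, 2], [−96, 1]] · [[−1, 2], [3, −5]] = [[166, −330], [99, −197]].

−330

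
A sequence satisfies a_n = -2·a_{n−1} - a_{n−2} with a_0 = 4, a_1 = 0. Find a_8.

With companion matrix C = [[-2, -1], [1, 0]], [a_n, a_{n−1}]ᵀ = C·[a_{n−1}, a_{n−2}]ᵀ, so [a_8, a_7]ᵀ = C⁷·[a_1, a_0]ᵀ.
C⁷ = [[-8, -7], [7, 6]], giving [a_8, a_7]ᵀ = [[-28], [24]].

-28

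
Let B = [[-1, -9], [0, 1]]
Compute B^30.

[[1, 0], [0, 1]]

B² = I (check: tr B = 0 and det B = -1), so B^30 = I since 30 is even.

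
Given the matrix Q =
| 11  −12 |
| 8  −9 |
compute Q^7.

[[6563, −6564], [4376, −4377]]

tr Q = 2 and det Q = −3, so the characteristic polynomial is λ² − (2)λ + (−3) with roots −1 and 3.
Eigenvectors give P = [[1, 3], [1, 2]] with P⁻¹ = [[−2, 3], [1, −1]], and Q = P·diag(−1, 3)·P⁻¹.
Then Q^7 = P·diag(−1, 2187)·P⁻¹ = [[−1, 6561], [−1, 4374]] · [[−2, 3], [1, −1]] = [[6563, −6564], [4376, −4377]].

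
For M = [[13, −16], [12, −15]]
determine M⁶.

tr M = −2 and det M = −3, so the characteristic polynomial is λ² − (−2)λ + (−3) with roots 1 and −3.
Eigenvectors give P = [[−4, 1], [−3, 1]] with P⁻¹ = [[−1, 1], [−3, 4]], and M = P·diag(1, −3)·P⁻¹.
Then M⁶ = P·diag(1, 729)·P⁻¹ = [[−4, 729], [−3, 729]] · [[−1, 1], [−3, 4]] = [[−2183, 2912], [−2184, 2913]].

[[−2183, 2912], [−2184, 2913]]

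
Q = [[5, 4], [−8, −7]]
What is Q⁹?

tr Q = −2 and det Q = −3, so the characteristic polynomial is λ² − (−2)λ + (−3) with roots −3 and 1.
Eigenvectors give P = [[−1, 1], [2, −1]] with P⁻¹ = [[1, 1], [2, 1]], and Q = P·diag(−3, 1)·P⁻¹.
Then Q⁹ = P·diag(−19683, 1)·P⁻¹ = [[19683, 1], [−39366, −1]] · [[1, 1], [2, 1]] = [[19685, 19684], [−39368, −39367]].

[[19685, 19684], [−39368, −39367]]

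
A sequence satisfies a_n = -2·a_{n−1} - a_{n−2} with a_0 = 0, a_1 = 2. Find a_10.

-20

With companion matrix T = [[-2, -1], [1, 0]], [a_n, a_{n−1}]ᵀ = T·[a_{n−1}, a_{n−2}]ᵀ, so [a_10, a_9]ᵀ = T⁹·[a_1, a_0]ᵀ.
T⁹ = [[-10, -9], [9, 8]], giving [a_10, a_9]ᵀ = [[-20], [18]].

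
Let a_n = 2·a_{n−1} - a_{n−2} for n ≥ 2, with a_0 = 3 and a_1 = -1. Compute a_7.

With companion matrix Q = [[2, -1], [1, 0]], [a_n, a_{n−1}]ᵀ = Q·[a_{n−1}, a_{n−2}]ᵀ, so [a_7, a_6]ᵀ = Q⁶·[a_1, a_0]ᵀ.
Q⁶ = [[7, -6], [6, -5]], giving [a_7, a_6]ᵀ = [[-25], [-21]].

-25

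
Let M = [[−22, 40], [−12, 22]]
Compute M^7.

[[−1408, 2560], [−768, 1408]]

tr M = 0 and det M = −4, so the characteristic polynomial is λ² − (0)λ + (−4) with roots 2 and −2.
Eigenvectors give P = [[−5, 2], [−3, 1]] with P⁻¹ = [[1, −2], [3, −5]], and M = P·diag(2, −2)·P⁻¹.
Then M^7 = P·diag(128, −128)·P⁻¹ = [[−640, −256], [−384, −128]] · [[1, −2], [3, −5]] = [[−1408, 2560], [−768, 1408]].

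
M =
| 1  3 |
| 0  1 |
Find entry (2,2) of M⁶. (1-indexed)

M = I + N where N = [[0, 3], [0, 0]] is strictly upper-triangular, so N² = 0.
(I + N)⁶ = I + 6·N = [[1, 18], [0, 1]].

1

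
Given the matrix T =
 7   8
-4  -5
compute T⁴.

[[161, 160], [-80, -79]]

tr T = 2 and det T = -3, so the characteristic polynomial is λ² − (2)λ + (-3) with roots 3 and -1.
Eigenvectors give P = [[2, -1], [-1, 1]] with P⁻¹ = [[1, 1], [1, 2]], and T = P·diag(3, -1)·P⁻¹.
Then T⁴ = P·diag(81, 1)·P⁻¹ = [[162, -1], [-81, 1]] · [[1, 1], [1, 2]] = [[161, 160], [-80, -79]].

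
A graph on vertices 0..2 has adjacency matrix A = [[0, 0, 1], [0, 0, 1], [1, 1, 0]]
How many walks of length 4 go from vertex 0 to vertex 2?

The number of length-4 walks from vertex 0 to vertex 2 is entry (0,2) of A⁴, where A is the adjacency matrix.
A² = [[1, 1, 0], [1, 1, 0], [0, 0, 2]]
A³ = [[0, 0, 2], [0, 0, 2], [2, 2, 0]]
A⁴ = [[2, 2, 0], [2, 2, 0], [0, 0, 4]]

0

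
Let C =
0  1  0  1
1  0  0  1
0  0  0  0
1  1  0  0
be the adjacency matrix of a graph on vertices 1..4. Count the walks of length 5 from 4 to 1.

The number of length-5 walks from vertex 4 to vertex 1 is entry (4,1) of C^5, where C is the adjacency matrix.
C^2 = [[2, 1, 0, 1], [1, 2, 0, 1], [0, 0, 0, 0], [1, 1, 0, 2]]
C^3 = [[2, 3, 0, 3], [3, 2, 0, 3], [0, 0, 0, 0], [3, 3, 0, 2]]
C^4 = [[6, 5, 0, 5], [5, 6, 0, 5], [0, 0, 0, 0], [5, 5, 0, 6]]
C^5 = [[10, 11, 0, 11], [11, 10, 0, 11], [0, 0, 0, 0], [11, 11, 0, 10]]

11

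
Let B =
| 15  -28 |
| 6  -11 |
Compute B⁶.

tr B = 4 and det B = 3, so the characteristic polynomial is λ² − (4)λ + (3) with roots 3 and 1.
Eigenvectors give P = [[7, 2], [3, 1]] with P⁻¹ = [[1, -2], [-3, 7]], and B = P·diag(3, 1)·P⁻¹.
Then B⁶ = P·diag(729, 1)·P⁻¹ = [[5103, 2], [2187, 1]] · [[1, -2], [-3, 7]] = [[5097, -10192], [2184, -4367]].

[[5097, -10192], [2184, -4367]]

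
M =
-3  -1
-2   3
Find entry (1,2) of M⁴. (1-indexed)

0

M² = [[11, 0], [0, 11]]
M³ = [[-33, -11], [-22, 33]]
M⁴ = [[121, 0], [0, 121]]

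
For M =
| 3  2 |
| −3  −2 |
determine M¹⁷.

[[3, 2], [−3, −2]]

M² = M (a projection; rank 1, trace 1), so M¹⁷ = M.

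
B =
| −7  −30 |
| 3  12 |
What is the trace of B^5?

275

tr B = 5 and det B = 6, so the characteristic polynomial is λ² − (5)λ + (6) with roots 2 and 3.
Eigenvectors give P = [[10, −3], [−3, 1]] with P⁻¹ = [[1, 3], [3, 10]], and B = P·diag(2, 3)·P⁻¹.
Then B^5 = P·diag(32, 243)·P⁻¹ = [[320, −729], [−96, 243]] · [[1, 3], [3, 10]] = [[−1867, −6330], [633, 2142]].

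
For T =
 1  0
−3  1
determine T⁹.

[[1, 0], [−27, 1]]

T = I + N where N = [[0, 0], [−3, 0]] is strictly lower-triangular, so N² = 0.
(I + N)⁹ = I + 9·N = [[1, 0], [−27, 1]].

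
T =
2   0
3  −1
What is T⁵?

[[32, 0], [33, −1]]

tr T = 1 and det T = −2, so the characteristic polynomial is λ² − (1)λ + (−2) with roots −1 and 2.
Eigenvectors give P = [[0, 1], [−1, 1]] with P⁻¹ = [[1, −1], [1, 0]], and T = P·diag(−1, 2)·P⁻¹.
Then T⁵ = P·diag(−1, 32)·P⁻¹ = [[0, 32], [1, 32]] · [[1, −1], [1, 0]] = [[32, 0], [33, −1]].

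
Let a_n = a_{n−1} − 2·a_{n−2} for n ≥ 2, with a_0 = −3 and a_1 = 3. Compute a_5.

−21

With companion matrix Q = [[1, −2], [1, 0]], [a_n, a_{n−1}]ᵀ = Q·[a_{n−1}, a_{n−2}]ᵀ, so [a_5, a_4]ᵀ = Q^4·[a_1, a_0]ᵀ.
Q^4 = [[−1, 6], [−3, 2]], giving [a_5, a_4]ᵀ = [[−21], [−15]].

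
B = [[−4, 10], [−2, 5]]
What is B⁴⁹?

[[−4, 10], [−2, 5]]

B² = B (a projection; rank 1, trace 1), so B⁴⁹ = B.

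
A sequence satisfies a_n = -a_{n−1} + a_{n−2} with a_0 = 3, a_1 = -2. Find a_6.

With companion matrix T = [[-1, 1], [1, 0]], [a_n, a_{n−1}]ᵀ = T·[a_{n−1}, a_{n−2}]ᵀ, so [a_6, a_5]ᵀ = T⁵·[a_1, a_0]ᵀ.
T⁵ = [[-8, 5], [5, -3]], giving [a_6, a_5]ᵀ = [[31], [-19]].

31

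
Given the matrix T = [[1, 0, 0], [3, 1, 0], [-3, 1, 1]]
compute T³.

[[1, 0, 0], [9, 1, 0], [0, 3, 1]]

T = I + N where N = [[0, 0, 0], [3, 0, 0], [-3, 1, 0]] is strictly lower-triangular, so N³ = 0.
(I + N)³ = I + 3·N + 3·N² = [[1, 0, 0], [9, 1, 0], [0, 3, 1]].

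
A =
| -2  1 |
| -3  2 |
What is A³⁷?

A² = I (check: tr A = 0 and det A = -1), so A³⁷ = A since 37 is odd.

[[-2, 1], [-3, 2]]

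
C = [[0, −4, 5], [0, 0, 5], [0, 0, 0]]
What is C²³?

[[0, 0, 0], [0, 0, 0], [0, 0, 0]]

C is strictly triangular, hence nilpotent: C³ = 0, so C²³ = 0.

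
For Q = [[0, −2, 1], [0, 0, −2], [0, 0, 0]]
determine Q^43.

Q is strictly triangular, hence nilpotent: Q^3 = 0, so Q^43 = 0.

[[0, 0, 0], [0, 0, 0], [0, 0, 0]]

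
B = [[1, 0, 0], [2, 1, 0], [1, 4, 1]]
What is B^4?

B = I + N where N = [[0, 0, 0], [2, 0, 0], [1, 4, 0]] is strictly lower-triangular, so N^3 = 0.
(I + N)^4 = I + 4·N + 6·N^2 = [[1, 0, 0], [8, 1, 0], [52, 16, 1]].

[[1, 0, 0], [8, 1, 0], [52, 16, 1]]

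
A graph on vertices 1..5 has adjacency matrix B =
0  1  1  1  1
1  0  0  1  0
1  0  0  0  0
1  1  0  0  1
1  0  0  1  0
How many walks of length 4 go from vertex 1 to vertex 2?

The number of length-4 walks from vertex 1 to vertex 2 is entry (1,2) of B⁴, where B is the adjacency matrix.
B² = [[4, 1, 0, 2, 1], [1, 2, 1, 1, 2], [0, 1, 1, 1, 1], [2, 1, 1, 3, 1], [1, 2, 1, 1, 2]]
B³ = [[4, 6, 4, 6, 6], [6, 2, 1, 5, 2], [4, 1, 0, 2, 1], [6, 5, 2, 4, 5], [6, 2, 1, 5, 2]]
B⁴ = [[22, 10, 4, 16, 10], [10, 11, 6, 10, 11], [4, 6, 4, 6, 6], [16, 10, 6, 16, 10], [10, 11, 6, 10, 11]]

10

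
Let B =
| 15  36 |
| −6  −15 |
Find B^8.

tr B = 0 and det B = −9, so the characteristic polynomial is λ² − (0)λ + (−9) with roots 3 and −3.
Eigenvectors give P = [[−3, 2], [1, −1]] with P⁻¹ = [[−1, −2], [−1, −3]], and B = P·diag(3, −3)·P⁻¹.
Then B^8 = P·diag(6561, 6561)·P⁻¹ = [[−19683, 13122], [6561, −6561]] · [[−1, −2], [−1, −3]] = [[6561, 0], [0, 6561]].

[[6561, 0], [0, 6561]]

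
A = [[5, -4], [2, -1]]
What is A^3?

[[53, -52], [26, -25]]

tr A = 4 and det A = 3, so the characteristic polynomial is λ² − (4)λ + (3) with roots 3 and 1.
Eigenvectors give P = [[2, -1], [1, -1]] with P⁻¹ = [[1, -1], [1, -2]], and A = P·diag(3, 1)·P⁻¹.
Then A^3 = P·diag(27, 1)·P⁻¹ = [[54, -1], [27, -1]] · [[1, -1], [1, -2]] = [[53, -52], [26, -25]].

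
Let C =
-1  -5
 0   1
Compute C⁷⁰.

C² = I (check: tr C = 0 and det C = -1), so C⁷⁰ = I since 70 is even.

[[1, 0], [0, 1]]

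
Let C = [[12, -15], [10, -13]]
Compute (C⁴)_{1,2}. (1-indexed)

195

tr C = -1 and det C = -6, so the characteristic polynomial is λ² − (-1)λ + (-6) with roots 2 and -3.
Eigenvectors give P = [[-3, -1], [-2, -1]] with P⁻¹ = [[-1, 1], [2, -3]], and C = P·diag(2, -3)·P⁻¹.
Then C⁴ = P·diag(16, 81)·P⁻¹ = [[-48, -81], [-32, -81]] · [[-1, 1], [2, -3]] = [[-114, 195], [-130, 211]].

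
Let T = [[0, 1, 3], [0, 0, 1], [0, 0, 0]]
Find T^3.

T is strictly triangular, hence nilpotent: T^3 = 0, so T^3 = 0.

[[0, 0, 0], [0, 0, 0], [0, 0, 0]]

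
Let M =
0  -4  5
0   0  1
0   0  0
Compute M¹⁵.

[[0, 0, 0], [0, 0, 0], [0, 0, 0]]

M is strictly triangular, hence nilpotent: M³ = 0, so M¹⁵ = 0.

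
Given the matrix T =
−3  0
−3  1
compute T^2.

[[9, 0], [6, 1]]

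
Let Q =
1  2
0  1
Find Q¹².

Q = I + N where N = [[0, 2], [0, 0]] is strictly upper-triangular, so N² = 0.
(I + N)¹² = I + 12·N = [[1, 24], [0, 1]].

[[1, 24], [0, 1]]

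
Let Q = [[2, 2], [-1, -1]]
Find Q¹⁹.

[[2, 2], [-1, -1]]

Q² = Q (a projection; rank 1, trace 1), so Q¹⁹ = Q.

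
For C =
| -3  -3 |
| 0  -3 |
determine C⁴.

C² = [[9, 18], [0, 9]]
C³ = [[-27, -81], [0, -27]]
C⁴ = [[81, 324], [0, 81]]

[[81, 324], [0, 81]]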